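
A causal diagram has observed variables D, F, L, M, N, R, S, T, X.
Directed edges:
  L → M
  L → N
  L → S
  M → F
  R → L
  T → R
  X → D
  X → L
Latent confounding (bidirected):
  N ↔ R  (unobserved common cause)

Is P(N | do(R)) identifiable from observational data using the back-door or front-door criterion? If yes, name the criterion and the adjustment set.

desc(R)\{R}={F,L,M,N,S}; candidates ⊆ {D,T,X}.
R↔N: latent back-door arc(s) into R.
size 0: {}; under {} R still reaches {N,T} ∋ N.
size 1: {D}, {T}, {X}; under {D} R still reaches {N,T} ∋ N.
size 2: {D,T}, {D,X}, {T,X}; under {D,T} R still reaches {N} ∋ N.
R↔N cannot be blocked by any observed set — no back-door set.
{L}: (i) intercepts every directed R→N path; (ii) no back-door R→{L}; (iii) {R} blocks every back-door {L}→N. Front-door holds.
P(N|do(R)) = Σ_{L} P(L|R) Σ_{R'} P(N|L,R')P(R').

P(N|do(R)): frontdoor, adjust for {L}.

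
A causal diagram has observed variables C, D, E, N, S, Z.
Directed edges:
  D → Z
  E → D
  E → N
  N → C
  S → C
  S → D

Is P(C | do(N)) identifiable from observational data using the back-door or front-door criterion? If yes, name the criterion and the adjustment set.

desc(N)\{N}={C}; candidates ⊆ {D,E,S,Z}.
∅: N⊥C given ∅ in G with N→· removed — back-door holds.
P(C|do(N)) = P(C|N) — no adjustment needed.

P(C|do(N)): backdoor, adjust for ∅.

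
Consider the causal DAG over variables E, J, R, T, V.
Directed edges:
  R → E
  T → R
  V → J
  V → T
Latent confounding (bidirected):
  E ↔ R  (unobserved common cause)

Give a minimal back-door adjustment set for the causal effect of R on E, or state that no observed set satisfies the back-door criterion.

desc(R)\{R}={E}; candidates ⊆ {J,T,V}.
R↔E: latent back-door arc(s) into R.
size 0: {}; under {} R still reaches {E,J,T,V} ∋ E.
size 1: {J}, {T}, {V}; under {J} R still reaches {E,T,V} ∋ E.
size 2: {J,T}, {J,V}, {T,V}; under {J,T} R still reaches {E} ∋ E.
R↔E cannot be blocked by any observed set — no back-door set.

R→E: no observed back-door set.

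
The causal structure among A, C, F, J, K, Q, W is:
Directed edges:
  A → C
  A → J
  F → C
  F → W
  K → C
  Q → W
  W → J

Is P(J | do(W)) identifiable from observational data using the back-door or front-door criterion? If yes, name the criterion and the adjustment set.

P(J|do(W)): backdoor, adjust for ∅.

desc(W)\{W}={J}; candidates ⊆ {A,C,F,K,Q}.
∅: W⊥J given ∅ in G with W→· removed — back-door holds.
P(J|do(W)) = P(J|W) — no adjustment needed.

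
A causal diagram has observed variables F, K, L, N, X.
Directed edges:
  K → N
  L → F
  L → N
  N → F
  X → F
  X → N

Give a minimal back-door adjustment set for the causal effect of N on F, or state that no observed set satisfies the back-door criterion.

desc(N)\{N}={F}; candidates ⊆ {K,L,X}.
size 0: {}; under {} N still reaches {F,K,L,X} ∋ F.
size 1: {K}, {L}, {X}; under {K} N still reaches {F,L,X} ∋ F.
{L,X}: N⊥F given {L,X} in G with N→· removed — back-door holds.

N→F: minimal back-door set {L, X}.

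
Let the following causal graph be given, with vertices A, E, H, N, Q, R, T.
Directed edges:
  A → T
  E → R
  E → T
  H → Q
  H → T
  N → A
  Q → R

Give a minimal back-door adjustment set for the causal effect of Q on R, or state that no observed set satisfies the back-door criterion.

desc(Q)\{Q}={R}; candidates ⊆ {A,E,H,N,T}.
∅: Q⊥R given ∅ in G with Q→· removed — back-door holds.

Q→R: minimal back-door set ∅.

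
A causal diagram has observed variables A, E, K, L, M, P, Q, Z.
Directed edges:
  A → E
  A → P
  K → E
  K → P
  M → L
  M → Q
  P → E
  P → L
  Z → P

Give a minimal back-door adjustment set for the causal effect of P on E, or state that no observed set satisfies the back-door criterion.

P→E: minimal back-door set {A, K}.

desc(P)\{P}={E,L}; candidates ⊆ {A,K,M,Q,Z}.
size 0: {}; under {} P still reaches {A,E,K,Z} ∋ E.
size 1: {A}, {K}, {M} …(+2); under {A} P still reaches {E,K,Z} ∋ E.
{A,K}: P⊥E given {A,K} in G with P→· removed — back-door holds.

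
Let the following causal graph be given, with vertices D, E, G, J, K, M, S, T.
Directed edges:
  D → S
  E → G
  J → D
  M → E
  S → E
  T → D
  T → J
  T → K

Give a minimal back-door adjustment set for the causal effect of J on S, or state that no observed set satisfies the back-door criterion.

J→S: minimal back-door set {T}.

desc(J)\{J}={D,E,G,S}; candidates ⊆ {K,M,T}.
size 0: {}; under {} J still reaches {D,E,G,K,S,T} ∋ S.
{T}: J⊥S given {T} in G with J→· removed — back-door holds.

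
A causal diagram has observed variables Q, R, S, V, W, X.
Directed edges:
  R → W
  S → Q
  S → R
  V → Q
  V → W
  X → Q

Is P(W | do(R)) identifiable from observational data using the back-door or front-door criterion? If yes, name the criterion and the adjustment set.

desc(R)\{R}={W}; candidates ⊆ {Q,S,V,X}.
∅: R⊥W given ∅ in G with R→· removed — back-door holds.
P(W|do(R)) = P(W|R) — no adjustment needed.

P(W|do(R)): backdoor, adjust for ∅.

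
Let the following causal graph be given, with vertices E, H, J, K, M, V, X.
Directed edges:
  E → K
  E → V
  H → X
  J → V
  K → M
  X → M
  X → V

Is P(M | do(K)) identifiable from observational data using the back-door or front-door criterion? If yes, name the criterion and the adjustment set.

desc(K)\{K}={M}; candidates ⊆ {E,H,J,V,X}.
∅: K⊥M given ∅ in G with K→· removed — back-door holds.
P(M|do(K)) = P(M|K) — no adjustment needed.

P(M|do(K)): backdoor, adjust for ∅.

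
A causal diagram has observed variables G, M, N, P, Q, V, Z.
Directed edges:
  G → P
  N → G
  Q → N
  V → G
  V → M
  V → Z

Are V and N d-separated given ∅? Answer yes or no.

Bayes-Ball from V | ∅ reaches {G,M,P,Z}.
N ∉ reach(V|∅) ⇒ V ⊥ N | ∅.

Yes — V ⊥ N | ∅.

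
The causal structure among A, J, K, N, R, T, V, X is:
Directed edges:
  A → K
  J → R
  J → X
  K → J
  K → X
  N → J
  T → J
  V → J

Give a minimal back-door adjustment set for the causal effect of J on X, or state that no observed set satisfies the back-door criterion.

J→X: minimal back-door set {K}.

desc(J)\{J}={R,X}; candidates ⊆ {A,K,N,T,V}.
size 0: {}; under {} J still reaches {A,K,N,T,V,X} ∋ X.
{K}: J⊥X given {K} in G with J→· removed — back-door holds.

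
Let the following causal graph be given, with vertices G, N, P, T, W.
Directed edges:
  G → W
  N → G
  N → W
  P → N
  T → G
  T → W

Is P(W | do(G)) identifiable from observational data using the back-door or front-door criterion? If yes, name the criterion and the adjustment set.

P(W|do(G)): backdoor, adjust for {N, T}.

desc(G)\{G}={W}; candidates ⊆ {N,P,T}.
size 0: {}; under {} G still reaches {N,P,T,W} ∋ W.
size 1: {N}, {P}, {T}; under {N} G still reaches {T,W} ∋ W.
{N,T}: G⊥W given {N,T} in G with G→· removed — back-door holds.
P(W|do(G)) = Σ_{N,T} P(W|G,N,T)·P(N,T).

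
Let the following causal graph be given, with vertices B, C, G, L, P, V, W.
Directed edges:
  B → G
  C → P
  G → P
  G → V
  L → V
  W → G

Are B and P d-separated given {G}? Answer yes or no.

Yes — B ⊥ P | {G}.

Bayes-Ball from B | {G} reaches {W}.
P ∉ reach(B|{G}) ⇒ B ⊥ P | {G}.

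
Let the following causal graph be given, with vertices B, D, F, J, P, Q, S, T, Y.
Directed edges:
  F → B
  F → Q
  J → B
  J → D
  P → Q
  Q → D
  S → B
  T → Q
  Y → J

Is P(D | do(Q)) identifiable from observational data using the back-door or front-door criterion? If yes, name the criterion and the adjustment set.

desc(Q)\{Q}={D}; candidates ⊆ {B,F,J,P,S,T,Y}.
∅: Q⊥D given ∅ in G with Q→· removed — back-door holds.
P(D|do(Q)) = P(D|Q) — no adjustment needed.

P(D|do(Q)): backdoor, adjust for ∅.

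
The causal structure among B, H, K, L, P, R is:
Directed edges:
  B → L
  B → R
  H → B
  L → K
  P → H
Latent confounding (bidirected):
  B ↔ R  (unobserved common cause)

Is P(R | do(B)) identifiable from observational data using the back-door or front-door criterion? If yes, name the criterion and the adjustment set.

P(R|do(B)): not identifiable (no BD/FD set).

desc(B)\{B}={K,L,R}; candidates ⊆ {H,P}.
B↔R: latent back-door arc(s) into B.
size 0: {}; under {} B still reaches {H,P,R} ∋ R.
size 1: {H}, {P}; under {H} B still reaches {R} ∋ R.
size 2: {H,P}; under {H,P} B still reaches {R} ∋ R.
B↔R cannot be blocked by any observed set — no back-door set.
No mediator lies on a directed B→…→R path.
Neither criterion identifies P(R|do(B)) in this graph.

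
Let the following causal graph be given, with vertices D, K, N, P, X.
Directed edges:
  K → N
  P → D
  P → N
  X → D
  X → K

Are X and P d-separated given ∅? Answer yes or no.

Yes — X ⊥ P | ∅.

Bayes-Ball from X | ∅ reaches {D,K,N}.
P ∉ reach(X|∅) ⇒ X ⊥ P | ∅.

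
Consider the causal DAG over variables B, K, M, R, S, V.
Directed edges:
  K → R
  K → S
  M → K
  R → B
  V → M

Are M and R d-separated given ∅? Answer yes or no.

No — M and R are d-connected given ∅.

Bayes-Ball from M | ∅ reaches {B,K,R,S,V}.
R ∈ reach(M|∅) ⇒ M ⊥̸ R | ∅.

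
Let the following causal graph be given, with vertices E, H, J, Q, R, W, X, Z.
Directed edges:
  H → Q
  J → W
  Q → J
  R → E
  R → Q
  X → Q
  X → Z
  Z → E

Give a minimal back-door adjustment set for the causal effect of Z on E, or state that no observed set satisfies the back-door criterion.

Z→E: minimal back-door set ∅.

desc(Z)\{Z}={E}; candidates ⊆ {H,J,Q,R,W,X}.
∅: Z⊥E given ∅ in G with Z→· removed — back-door holds.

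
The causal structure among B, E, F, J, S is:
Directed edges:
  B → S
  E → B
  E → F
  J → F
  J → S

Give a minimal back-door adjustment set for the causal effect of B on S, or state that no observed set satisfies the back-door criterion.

desc(B)\{B}={S}; candidates ⊆ {E,F,J}.
∅: B⊥S given ∅ in G with B→· removed — back-door holds.

B→S: minimal back-door set ∅.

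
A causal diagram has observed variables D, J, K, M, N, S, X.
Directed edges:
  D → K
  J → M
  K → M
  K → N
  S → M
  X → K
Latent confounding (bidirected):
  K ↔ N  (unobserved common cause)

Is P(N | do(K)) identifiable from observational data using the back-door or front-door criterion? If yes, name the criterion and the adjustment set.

desc(K)\{K}={M,N}; candidates ⊆ {D,J,S,X}.
K↔N: latent back-door arc(s) into K.
size 0: {}; under {} K still reaches {D,N,X} ∋ N.
size 1: {D}, {J}, {S} …(+1); under {D} K still reaches {N,X} ∋ N.
size 2: {D,J}, {D,S}, {D,X} …(+3); under {D,J} K still reaches {N,X} ∋ N.
K↔N cannot be blocked by any observed set — no back-door set.
No mediator lies on a directed K→…→N path.
Neither criterion identifies P(N|do(K)) in this graph.

P(N|do(K)): not identifiable (no BD/FD set).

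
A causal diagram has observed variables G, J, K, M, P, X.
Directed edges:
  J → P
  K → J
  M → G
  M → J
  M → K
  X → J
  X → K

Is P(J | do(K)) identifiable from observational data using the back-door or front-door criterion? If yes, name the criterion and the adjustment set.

desc(K)\{K}={J,P}; candidates ⊆ {G,M,X}.
size 0: {}; under {} K still reaches {G,J,M,P,X} ∋ J.
size 1: {G}, {M}, {X}; under {G} K still reaches {J,M,P,X} ∋ J.
{M,X}: K⊥J given {M,X} in G with K→· removed — back-door holds.
P(J|do(K)) = Σ_{M,X} P(J|K,M,X)·P(M,X).

P(J|do(K)): backdoor, adjust for {M, X}.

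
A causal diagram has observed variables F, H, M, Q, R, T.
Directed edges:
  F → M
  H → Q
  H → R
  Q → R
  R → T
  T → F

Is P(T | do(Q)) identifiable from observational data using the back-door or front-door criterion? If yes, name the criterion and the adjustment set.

desc(Q)\{Q}={F,M,R,T}; candidates ⊆ {H}.
size 0: {}; under {} Q still reaches {F,H,M,R,T} ∋ T.
{H}: Q⊥T given {H} in G with Q→· removed — back-door holds.
P(T|do(Q)) = Σ_{H} P(T|Q,H)·P(H).

P(T|do(Q)): backdoor, adjust for {H}.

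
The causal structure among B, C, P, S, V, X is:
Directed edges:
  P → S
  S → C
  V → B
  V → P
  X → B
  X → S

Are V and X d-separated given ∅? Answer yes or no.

Bayes-Ball from V | ∅ reaches {B,C,P,S}.
X ∉ reach(V|∅) ⇒ V ⊥ X | ∅.

Yes — V ⊥ X | ∅.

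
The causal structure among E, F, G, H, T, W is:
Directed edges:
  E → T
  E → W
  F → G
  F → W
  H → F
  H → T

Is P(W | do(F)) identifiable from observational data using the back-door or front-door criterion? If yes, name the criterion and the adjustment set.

P(W|do(F)): backdoor, adjust for ∅.

desc(F)\{F}={G,W}; candidates ⊆ {E,H,T}.
∅: F⊥W given ∅ in G with F→· removed — back-door holds.
P(W|do(F)) = P(W|F) — no adjustment needed.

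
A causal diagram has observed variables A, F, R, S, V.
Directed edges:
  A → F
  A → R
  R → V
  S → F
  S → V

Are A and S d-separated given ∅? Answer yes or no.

Yes — A ⊥ S | ∅.

Bayes-Ball from A | ∅ reaches {F,R,V}.
S ∉ reach(A|∅) ⇒ A ⊥ S | ∅.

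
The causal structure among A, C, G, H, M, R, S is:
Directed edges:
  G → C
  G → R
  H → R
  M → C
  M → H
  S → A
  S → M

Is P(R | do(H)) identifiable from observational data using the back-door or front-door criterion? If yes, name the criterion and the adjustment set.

P(R|do(H)): backdoor, adjust for ∅.

desc(H)\{H}={R}; candidates ⊆ {A,C,G,M,S}.
∅: H⊥R given ∅ in G with H→· removed — back-door holds.
P(R|do(H)) = P(R|H) — no adjustment needed.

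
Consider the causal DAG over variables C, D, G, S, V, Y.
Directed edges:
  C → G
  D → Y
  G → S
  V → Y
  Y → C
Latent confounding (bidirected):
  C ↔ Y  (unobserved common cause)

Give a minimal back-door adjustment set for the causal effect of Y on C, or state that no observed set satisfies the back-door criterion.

Y→C: no observed back-door set.

desc(Y)\{Y}={C,G,S}; candidates ⊆ {D,V}.
Y↔C: latent back-door arc(s) into Y.
size 0: {}; under {} Y still reaches {C,D,G,S,V} ∋ C.
size 1: {D}, {V}; under {D} Y still reaches {C,G,S,V} ∋ C.
size 2: {D,V}; under {D,V} Y still reaches {C,G,S} ∋ C.
Y↔C cannot be blocked by any observed set — no back-door set.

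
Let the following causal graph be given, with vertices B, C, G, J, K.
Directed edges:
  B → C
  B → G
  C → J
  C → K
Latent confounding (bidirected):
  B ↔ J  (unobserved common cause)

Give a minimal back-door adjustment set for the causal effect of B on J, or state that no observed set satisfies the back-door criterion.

B→J: no observed back-door set.

desc(B)\{B}={C,G,J,K}; candidates ⊆ {—}.
B↔J: latent back-door arc(s) into B.
size 0: {}; under {} B still reaches {J} ∋ J.
B↔J cannot be blocked by any observed set — no back-door set.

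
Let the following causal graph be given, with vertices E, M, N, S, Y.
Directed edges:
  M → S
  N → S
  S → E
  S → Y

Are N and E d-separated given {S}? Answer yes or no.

Yes — N ⊥ E | {S}.

Bayes-Ball from N | {S} reaches {M}.
E ∉ reach(N|{S}) ⇒ N ⊥ E | {S}.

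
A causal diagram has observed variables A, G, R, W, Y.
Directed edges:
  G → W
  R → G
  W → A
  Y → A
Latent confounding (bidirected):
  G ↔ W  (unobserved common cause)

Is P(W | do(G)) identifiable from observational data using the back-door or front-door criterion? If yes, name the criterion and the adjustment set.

P(W|do(G)): not identifiable (no BD/FD set).

desc(G)\{G}={A,W}; candidates ⊆ {R,Y}.
G↔W: latent back-door arc(s) into G.
size 0: {}; under {} G still reaches {A,R,W} ∋ W.
size 1: {R}, {Y}; under {R} G still reaches {A,W} ∋ W.
size 2: {R,Y}; under {R,Y} G still reaches {A,W} ∋ W.
G↔W cannot be blocked by any observed set — no back-door set.
No mediator lies on a directed G→…→W path.
Neither criterion identifies P(W|do(G)) in this graph.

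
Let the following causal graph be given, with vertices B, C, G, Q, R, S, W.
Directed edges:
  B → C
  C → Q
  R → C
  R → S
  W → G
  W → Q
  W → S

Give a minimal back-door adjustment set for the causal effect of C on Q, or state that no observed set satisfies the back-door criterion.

desc(C)\{C}={Q}; candidates ⊆ {B,G,R,S,W}.
∅: C⊥Q given ∅ in G with C→· removed — back-door holds.

C→Q: minimal back-door set ∅.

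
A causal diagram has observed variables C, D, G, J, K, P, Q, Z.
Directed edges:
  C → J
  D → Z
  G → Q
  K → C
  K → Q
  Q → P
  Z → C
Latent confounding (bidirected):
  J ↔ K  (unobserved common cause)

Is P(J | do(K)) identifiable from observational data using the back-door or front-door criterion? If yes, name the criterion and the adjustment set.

P(J|do(K)): frontdoor, adjust for {C}.

desc(K)\{K}={C,J,P,Q}; candidates ⊆ {D,G,Z}.
K↔J: latent back-door arc(s) into K.
size 0: {}; under {} K still reaches {J} ∋ J.
size 1: {D}, {G}, {Z}; under {D} K still reaches {J} ∋ J.
size 2: {D,G}, {D,Z}, {G,Z}; under {D,G} K still reaches {J} ∋ J.
K↔J cannot be blocked by any observed set — no back-door set.
{C}: (i) intercepts every directed K→J path; (ii) no back-door K→{C}; (iii) {K} blocks every back-door {C}→J. Front-door holds.
P(J|do(K)) = Σ_{C} P(C|K) Σ_{K'} P(J|C,K')P(K').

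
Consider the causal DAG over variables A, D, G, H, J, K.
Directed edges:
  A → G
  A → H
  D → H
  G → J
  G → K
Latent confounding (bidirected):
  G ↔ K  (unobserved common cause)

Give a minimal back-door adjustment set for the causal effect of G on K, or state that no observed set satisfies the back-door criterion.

desc(G)\{G}={J,K}; candidates ⊆ {A,D,H}.
G↔K: latent back-door arc(s) into G.
size 0: {}; under {} G still reaches {A,H,K} ∋ K.
size 1: {A}, {D}, {H}; under {A} G still reaches {K} ∋ K.
size 2: {A,D}, {A,H}, {D,H}; under {A,D} G still reaches {K} ∋ K.
G↔K cannot be blocked by any observed set — no back-door set.

G→K: no observed back-door set.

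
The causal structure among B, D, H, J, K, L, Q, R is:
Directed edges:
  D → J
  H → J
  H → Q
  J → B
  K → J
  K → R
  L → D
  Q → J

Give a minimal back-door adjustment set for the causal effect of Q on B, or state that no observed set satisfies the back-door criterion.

desc(Q)\{Q}={B,J}; candidates ⊆ {D,H,K,L,R}.
size 0: {}; under {} Q still reaches {B,H,J} ∋ B.
{H}: Q⊥B given {H} in G with Q→· removed — back-door holds.

Q→B: minimal back-door set {H}.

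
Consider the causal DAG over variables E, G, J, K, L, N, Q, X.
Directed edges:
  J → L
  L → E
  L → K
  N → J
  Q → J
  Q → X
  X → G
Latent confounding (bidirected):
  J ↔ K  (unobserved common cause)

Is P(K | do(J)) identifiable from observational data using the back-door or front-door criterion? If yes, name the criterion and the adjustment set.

desc(J)\{J}={E,K,L}; candidates ⊆ {G,N,Q,X}.
J↔K: latent back-door arc(s) into J.
size 0: {}; under {} J still reaches {G,K,N,Q,X} ∋ K.
size 1: {G}, {N}, {Q} …(+1); under {G} J still reaches {K,N,Q,X} ∋ K.
size 2: {G,N}, {G,Q}, {G,X} …(+3); under {G,N} J still reaches {K,Q,X} ∋ K.
J↔K cannot be blocked by any observed set — no back-door set.
{L}: (i) intercepts every directed J→K path; (ii) no back-door J→{L}; (iii) {J} blocks every back-door {L}→K. Front-door holds.
P(K|do(J)) = Σ_{L} P(L|J) Σ_{J'} P(K|L,J')P(J').

P(K|do(J)): frontdoor, adjust for {L}.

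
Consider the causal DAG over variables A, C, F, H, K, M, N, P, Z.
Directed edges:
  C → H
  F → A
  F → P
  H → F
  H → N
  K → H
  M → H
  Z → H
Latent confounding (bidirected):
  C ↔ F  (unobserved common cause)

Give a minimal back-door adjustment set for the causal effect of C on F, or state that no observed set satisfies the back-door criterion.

C→F: no observed back-door set.

desc(C)\{C}={A,F,H,N,P}; candidates ⊆ {K,M,Z}.
C↔F: latent back-door arc(s) into C.
size 0: {}; under {} C still reaches {A,F,P} ∋ F.
size 1: {K}, {M}, {Z}; under {K} C still reaches {A,F,P} ∋ F.
size 2: {K,M}, {K,Z}, {M,Z}; under {K,M} C still reaches {A,F,P} ∋ F.
C↔F cannot be blocked by any observed set — no back-door set.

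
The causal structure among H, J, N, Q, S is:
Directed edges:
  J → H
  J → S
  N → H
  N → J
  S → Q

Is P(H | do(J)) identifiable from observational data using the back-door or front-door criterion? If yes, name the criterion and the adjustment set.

desc(J)\{J}={H,Q,S}; candidates ⊆ {N}.
size 0: {}; under {} J still reaches {H,N} ∋ H.
{N}: J⊥H given {N} in G with J→· removed — back-door holds.
P(H|do(J)) = Σ_{N} P(H|J,N)·P(N).

P(H|do(J)): backdoor, adjust for {N}.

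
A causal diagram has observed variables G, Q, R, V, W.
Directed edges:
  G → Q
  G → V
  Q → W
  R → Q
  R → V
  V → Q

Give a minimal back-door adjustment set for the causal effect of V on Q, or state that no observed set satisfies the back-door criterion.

V→Q: minimal back-door set {G, R}.

desc(V)\{V}={Q,W}; candidates ⊆ {G,R}.
size 0: {}; under {} V still reaches {G,Q,R,W} ∋ Q.
size 1: {G}, {R}; under {G} V still reaches {Q,R,W} ∋ Q.
{G,R}: V⊥Q given {G,R} in G with V→· removed — back-door holds.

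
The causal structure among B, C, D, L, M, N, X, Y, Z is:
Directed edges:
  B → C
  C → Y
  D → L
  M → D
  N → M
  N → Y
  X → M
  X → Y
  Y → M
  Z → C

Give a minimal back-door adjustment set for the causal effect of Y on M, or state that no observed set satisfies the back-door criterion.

desc(Y)\{Y}={D,L,M}; candidates ⊆ {B,C,N,X,Z}.
size 0: {}; under {} Y still reaches {B,C,D,L,M,N,X,Z} ∋ M.
size 1: {B}, {C}, {N} …(+2); under {B} Y still reaches {C,D,L,M,N,X,Z} ∋ M.
{N,X}: Y⊥M given {N,X} in G with Y→· removed — back-door holds.

Y→M: minimal back-door set {N, X}.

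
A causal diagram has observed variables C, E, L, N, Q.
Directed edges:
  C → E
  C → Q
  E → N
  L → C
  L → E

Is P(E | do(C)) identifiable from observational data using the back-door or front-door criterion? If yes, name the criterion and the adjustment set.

P(E|do(C)): backdoor, adjust for {L}.

desc(C)\{C}={E,N,Q}; candidates ⊆ {L}.
size 0: {}; under {} C still reaches {E,L,N} ∋ E.
{L}: C⊥E given {L} in G with C→· removed — back-door holds.
P(E|do(C)) = Σ_{L} P(E|C,L)·P(L).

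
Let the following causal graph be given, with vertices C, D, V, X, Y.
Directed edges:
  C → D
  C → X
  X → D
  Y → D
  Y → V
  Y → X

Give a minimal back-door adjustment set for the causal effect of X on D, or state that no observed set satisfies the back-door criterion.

desc(X)\{X}={D}; candidates ⊆ {C,V,Y}.
size 0: {}; under {} X still reaches {C,D,V,Y} ∋ D.
size 1: {C}, {V}, {Y}; under {C} X still reaches {D,V,Y} ∋ D.
{C,Y}: X⊥D given {C,Y} in G with X→· removed — back-door holds.

X→D: minimal back-door set {C, Y}.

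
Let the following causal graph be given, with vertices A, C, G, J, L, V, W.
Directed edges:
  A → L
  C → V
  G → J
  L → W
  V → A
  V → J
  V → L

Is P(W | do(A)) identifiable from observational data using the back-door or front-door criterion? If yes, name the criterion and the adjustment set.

P(W|do(A)): backdoor, adjust for {V}.

desc(A)\{A}={L,W}; candidates ⊆ {C,G,J,V}.
size 0: {}; under {} A still reaches {C,J,L,V,W} ∋ W.
{V}: A⊥W given {V} in G with A→· removed — back-door holds.
P(W|do(A)) = Σ_{V} P(W|A,V)·P(V).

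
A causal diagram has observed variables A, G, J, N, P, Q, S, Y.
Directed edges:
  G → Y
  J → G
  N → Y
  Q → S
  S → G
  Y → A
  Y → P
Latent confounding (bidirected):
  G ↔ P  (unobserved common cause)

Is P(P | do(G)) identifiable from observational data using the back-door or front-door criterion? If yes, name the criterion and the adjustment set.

P(P|do(G)): frontdoor, adjust for {Y}.

desc(G)\{G}={A,P,Y}; candidates ⊆ {J,N,Q,S}.
G↔P: latent back-door arc(s) into G.
size 0: {}; under {} G still reaches {J,P,Q,S} ∋ P.
size 1: {J}, {N}, {Q} …(+1); under {J} G still reaches {P,Q,S} ∋ P.
size 2: {J,N}, {J,Q}, {J,S} …(+3); under {J,N} G still reaches {P,Q,S} ∋ P.
G↔P cannot be blocked by any observed set — no back-door set.
{Y}: (i) intercepts every directed G→P path; (ii) no back-door G→{Y}; (iii) {G} blocks every back-door {Y}→P. Front-door holds.
P(P|do(G)) = Σ_{Y} P(Y|G) Σ_{G'} P(P|Y,G')P(G').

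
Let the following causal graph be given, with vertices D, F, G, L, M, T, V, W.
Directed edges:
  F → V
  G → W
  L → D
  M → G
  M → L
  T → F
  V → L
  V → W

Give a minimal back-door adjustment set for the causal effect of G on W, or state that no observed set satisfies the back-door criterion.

G→W: minimal back-door set ∅.

desc(G)\{G}={W}; candidates ⊆ {D,F,L,M,T,V}.
∅: G⊥W given ∅ in G with G→· removed — back-door holds.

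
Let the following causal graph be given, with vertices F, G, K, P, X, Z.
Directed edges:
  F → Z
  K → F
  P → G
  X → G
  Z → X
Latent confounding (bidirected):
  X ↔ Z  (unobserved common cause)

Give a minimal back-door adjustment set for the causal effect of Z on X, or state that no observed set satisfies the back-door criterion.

Z→X: no observed back-door set.

desc(Z)\{Z}={G,X}; candidates ⊆ {F,K,P}.
Z↔X: latent back-door arc(s) into Z.
size 0: {}; under {} Z still reaches {F,G,K,X} ∋ X.
size 1: {F}, {K}, {P}; under {F} Z still reaches {G,X} ∋ X.
size 2: {F,K}, {F,P}, {K,P}; under {F,K} Z still reaches {G,X} ∋ X.
Z↔X cannot be blocked by any observed set — no back-door set.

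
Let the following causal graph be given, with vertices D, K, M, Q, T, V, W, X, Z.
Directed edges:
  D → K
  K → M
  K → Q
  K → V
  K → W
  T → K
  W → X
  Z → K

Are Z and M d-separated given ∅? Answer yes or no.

No — Z and M are d-connected given ∅.

Bayes-Ball from Z | ∅ reaches {K,M,Q,V,W,X}.
M ∈ reach(Z|∅) ⇒ Z ⊥̸ M | ∅.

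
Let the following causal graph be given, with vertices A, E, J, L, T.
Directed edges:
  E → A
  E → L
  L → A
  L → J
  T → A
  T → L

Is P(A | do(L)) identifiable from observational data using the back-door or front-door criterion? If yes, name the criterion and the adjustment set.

desc(L)\{L}={A,J}; candidates ⊆ {E,T}.
size 0: {}; under {} L still reaches {A,E,T} ∋ A.
size 1: {E}, {T}; under {E} L still reaches {A,T} ∋ A.
{E,T}: L⊥A given {E,T} in G with L→· removed — back-door holds.
P(A|do(L)) = Σ_{E,T} P(A|L,E,T)·P(E,T).

P(A|do(L)): backdoor, adjust for {E, T}.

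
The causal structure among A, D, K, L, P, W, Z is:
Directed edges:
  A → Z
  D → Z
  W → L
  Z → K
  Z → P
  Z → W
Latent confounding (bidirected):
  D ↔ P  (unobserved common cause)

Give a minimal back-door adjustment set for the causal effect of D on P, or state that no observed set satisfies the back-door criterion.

desc(D)\{D}={K,L,P,W,Z}; candidates ⊆ {A}.
D↔P: latent back-door arc(s) into D.
size 0: {}; under {} D still reaches {P} ∋ P.
size 1: {A}; under {A} D still reaches {P} ∋ P.
D↔P cannot be blocked by any observed set — no back-door set.

D→P: no observed back-door set.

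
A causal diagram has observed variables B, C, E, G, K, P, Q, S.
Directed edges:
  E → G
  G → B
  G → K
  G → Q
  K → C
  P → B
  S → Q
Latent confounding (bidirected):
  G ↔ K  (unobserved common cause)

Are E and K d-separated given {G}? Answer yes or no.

Bayes-Ball from E | {G} reaches {C,K}.
K ∈ reach(E|{G}) ⇒ E ⊥̸ K | {G}.

No — E and K are d-connected given {G}.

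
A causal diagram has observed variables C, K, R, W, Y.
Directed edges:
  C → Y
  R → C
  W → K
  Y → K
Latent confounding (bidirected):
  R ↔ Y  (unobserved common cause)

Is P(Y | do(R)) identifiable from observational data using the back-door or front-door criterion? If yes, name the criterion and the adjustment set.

P(Y|do(R)): frontdoor, adjust for {C}.

desc(R)\{R}={C,K,Y}; candidates ⊆ {W}.
R↔Y: latent back-door arc(s) into R.
size 0: {}; under {} R still reaches {K,Y} ∋ Y.
size 1: {W}; under {W} R still reaches {K,Y} ∋ Y.
R↔Y cannot be blocked by any observed set — no back-door set.
{C}: (i) intercepts every directed R→Y path; (ii) no back-door R→{C}; (iii) {R} blocks every back-door {C}→Y. Front-door holds.
P(Y|do(R)) = Σ_{C} P(C|R) Σ_{R'} P(Y|C,R')P(R').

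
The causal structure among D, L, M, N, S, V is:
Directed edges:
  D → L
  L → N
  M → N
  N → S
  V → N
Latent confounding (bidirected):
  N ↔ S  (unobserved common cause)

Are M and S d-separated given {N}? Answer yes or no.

No — M and S are d-connected given {N}.

Bayes-Ball from M | {N} reaches {D,L,S,V}.
S ∈ reach(M|{N}) ⇒ M ⊥̸ S | {N}.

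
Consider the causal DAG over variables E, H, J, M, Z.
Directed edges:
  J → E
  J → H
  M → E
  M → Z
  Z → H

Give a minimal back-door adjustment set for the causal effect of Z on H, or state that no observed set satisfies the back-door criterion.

desc(Z)\{Z}={H}; candidates ⊆ {E,J,M}.
∅: Z⊥H given ∅ in G with Z→· removed — back-door holds.

Z→H: minimal back-door set ∅.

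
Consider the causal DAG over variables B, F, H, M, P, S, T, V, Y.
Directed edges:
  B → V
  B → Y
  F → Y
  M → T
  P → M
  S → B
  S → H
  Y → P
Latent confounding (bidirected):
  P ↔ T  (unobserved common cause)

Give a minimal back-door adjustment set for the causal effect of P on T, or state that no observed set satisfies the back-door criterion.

P→T: no observed back-door set.

desc(P)\{P}={M,T}; candidates ⊆ {B,F,H,S,V,Y}.
P↔T: latent back-door arc(s) into P.
size 0: {}; under {} P still reaches {B,F,H,S,T,V,Y} ∋ T.
size 1: {B}, {F}, {H} …(+3); under {B} P still reaches {F,T,Y} ∋ T.
size 2: {B,F}, {B,H}, {B,S} …(+12); under {B,F} P still reaches {T,Y} ∋ T.
P↔T cannot be blocked by any observed set — no back-door set.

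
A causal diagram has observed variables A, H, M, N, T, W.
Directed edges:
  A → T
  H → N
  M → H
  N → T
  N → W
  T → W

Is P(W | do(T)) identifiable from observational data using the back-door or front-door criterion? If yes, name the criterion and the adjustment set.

desc(T)\{T}={W}; candidates ⊆ {A,H,M,N}.
size 0: {}; under {} T still reaches {A,H,M,N,W} ∋ W.
{N}: T⊥W given {N} in G with T→· removed — back-door holds.
P(W|do(T)) = Σ_{N} P(W|T,N)·P(N).

P(W|do(T)): backdoor, adjust for {N}.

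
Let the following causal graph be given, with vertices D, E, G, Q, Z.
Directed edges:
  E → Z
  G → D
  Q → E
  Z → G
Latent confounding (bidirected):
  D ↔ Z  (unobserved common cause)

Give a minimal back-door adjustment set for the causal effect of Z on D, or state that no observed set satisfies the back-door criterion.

Z→D: no observed back-door set.

desc(Z)\{Z}={D,G}; candidates ⊆ {E,Q}.
Z↔D: latent back-door arc(s) into Z.
size 0: {}; under {} Z still reaches {D,E,Q} ∋ D.
size 1: {E}, {Q}; under {E} Z still reaches {D} ∋ D.
size 2: {E,Q}; under {E,Q} Z still reaches {D} ∋ D.
Z↔D cannot be blocked by any observed set — no back-door set.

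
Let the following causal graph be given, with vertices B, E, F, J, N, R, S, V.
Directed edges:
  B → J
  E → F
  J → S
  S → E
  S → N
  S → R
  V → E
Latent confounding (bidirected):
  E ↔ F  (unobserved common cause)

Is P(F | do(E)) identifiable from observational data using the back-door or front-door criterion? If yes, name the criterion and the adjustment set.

P(F|do(E)): not identifiable (no BD/FD set).

desc(E)\{E}={F}; candidates ⊆ {B,J,N,R,S,V}.
E↔F: latent back-door arc(s) into E.
size 0: {}; under {} E still reaches {B,F,J,N,R,S,V} ∋ F.
size 1: {B}, {J}, {N} …(+3); under {B} E still reaches {F,J,N,R,S,V} ∋ F.
size 2: {B,J}, {B,N}, {B,R} …(+12); under {B,J} E still reaches {F,N,R,S,V} ∋ F.
E↔F cannot be blocked by any observed set — no back-door set.
No mediator lies on a directed E→…→F path.
Neither criterion identifies P(F|do(E)) in this graph.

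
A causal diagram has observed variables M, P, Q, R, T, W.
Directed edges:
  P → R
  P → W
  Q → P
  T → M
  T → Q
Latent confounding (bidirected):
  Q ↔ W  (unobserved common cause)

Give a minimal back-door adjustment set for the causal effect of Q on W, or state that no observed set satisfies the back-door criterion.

Q→W: no observed back-door set.

desc(Q)\{Q}={P,R,W}; candidates ⊆ {M,T}.
Q↔W: latent back-door arc(s) into Q.
size 0: {}; under {} Q still reaches {M,T,W} ∋ W.
size 1: {M}, {T}; under {M} Q still reaches {T,W} ∋ W.
size 2: {M,T}; under {M,T} Q still reaches {W} ∋ W.
Q↔W cannot be blocked by any observed set — no back-door set.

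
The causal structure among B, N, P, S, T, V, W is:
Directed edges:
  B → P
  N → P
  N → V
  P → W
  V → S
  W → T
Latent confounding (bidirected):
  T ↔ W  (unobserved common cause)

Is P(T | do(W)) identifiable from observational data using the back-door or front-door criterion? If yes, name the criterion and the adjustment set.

desc(W)\{W}={T}; candidates ⊆ {B,N,P,S,V}.
W↔T: latent back-door arc(s) into W.
size 0: {}; under {} W still reaches {B,N,P,S,T,V} ∋ T.
size 1: {B}, {N}, {P} …(+2); under {B} W still reaches {N,P,S,T,V} ∋ T.
size 2: {B,N}, {B,P}, {B,S} …(+7); under {B,N} W still reaches {P,T} ∋ T.
W↔T cannot be blocked by any observed set — no back-door set.
No mediator lies on a directed W→…→T path.
Neither criterion identifies P(T|do(W)) in this graph.

P(T|do(W)): not identifiable (no BD/FD set).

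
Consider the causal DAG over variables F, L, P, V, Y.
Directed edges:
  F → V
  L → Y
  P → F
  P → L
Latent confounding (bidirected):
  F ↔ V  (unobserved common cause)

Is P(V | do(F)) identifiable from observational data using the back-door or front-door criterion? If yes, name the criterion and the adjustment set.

P(V|do(F)): not identifiable (no BD/FD set).

desc(F)\{F}={V}; candidates ⊆ {L,P,Y}.
F↔V: latent back-door arc(s) into F.
size 0: {}; under {} F still reaches {L,P,V,Y} ∋ V.
size 1: {L}, {P}, {Y}; under {L} F still reaches {P,V} ∋ V.
size 2: {L,P}, {L,Y}, {P,Y}; under {L,P} F still reaches {V} ∋ V.
F↔V cannot be blocked by any observed set — no back-door set.
No mediator lies on a directed F→…→V path.
Neither criterion identifies P(V|do(F)) in this graph.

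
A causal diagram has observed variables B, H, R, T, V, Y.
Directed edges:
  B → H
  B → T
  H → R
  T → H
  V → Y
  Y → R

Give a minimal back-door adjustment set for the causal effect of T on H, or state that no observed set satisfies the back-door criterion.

desc(T)\{T}={H,R}; candidates ⊆ {B,V,Y}.
size 0: {}; under {} T still reaches {B,H,R} ∋ H.
{B}: T⊥H given {B} in G with T→· removed — back-door holds.

T→H: minimal back-door set {B}.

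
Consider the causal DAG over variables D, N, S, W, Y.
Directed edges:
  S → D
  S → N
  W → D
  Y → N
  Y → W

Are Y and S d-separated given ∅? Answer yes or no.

Yes — Y ⊥ S | ∅.

Bayes-Ball from Y | ∅ reaches {D,N,W}.
S ∉ reach(Y|∅) ⇒ Y ⊥ S | ∅.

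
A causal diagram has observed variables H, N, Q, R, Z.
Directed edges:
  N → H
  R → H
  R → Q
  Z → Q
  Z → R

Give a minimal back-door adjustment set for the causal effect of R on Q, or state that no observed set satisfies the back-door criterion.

desc(R)\{R}={H,Q}; candidates ⊆ {N,Z}.
size 0: {}; under {} R still reaches {Q,Z} ∋ Q.
{Z}: R⊥Q given {Z} in G with R→· removed — back-door holds.

R→Q: minimal back-door set {Z}.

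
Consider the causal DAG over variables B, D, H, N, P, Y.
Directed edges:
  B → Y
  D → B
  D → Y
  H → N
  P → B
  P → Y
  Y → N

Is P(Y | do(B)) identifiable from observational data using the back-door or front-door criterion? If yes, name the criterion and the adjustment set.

desc(B)\{B}={N,Y}; candidates ⊆ {D,H,P}.
size 0: {}; under {} B still reaches {D,N,P,Y} ∋ Y.
size 1: {D}, {H}, {P}; under {D} B still reaches {N,P,Y} ∋ Y.
{D,P}: B⊥Y given {D,P} in G with B→· removed — back-door holds.
P(Y|do(B)) = Σ_{D,P} P(Y|B,D,P)·P(D,P).

P(Y|do(B)): backdoor, adjust for {D, P}.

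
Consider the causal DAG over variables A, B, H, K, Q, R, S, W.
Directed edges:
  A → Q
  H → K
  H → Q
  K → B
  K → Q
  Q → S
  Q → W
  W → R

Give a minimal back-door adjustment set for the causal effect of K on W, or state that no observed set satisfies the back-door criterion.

desc(K)\{K}={B,Q,R,S,W}; candidates ⊆ {A,H}.
size 0: {}; under {} K still reaches {H,Q,R,S,W} ∋ W.
{H}: K⊥W given {H} in G with K→· removed — back-door holds.

K→W: minimal back-door set {H}.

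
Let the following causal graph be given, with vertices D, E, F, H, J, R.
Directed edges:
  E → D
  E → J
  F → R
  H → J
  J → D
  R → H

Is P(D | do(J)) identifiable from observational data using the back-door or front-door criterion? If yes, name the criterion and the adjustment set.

P(D|do(J)): backdoor, adjust for {E}.

desc(J)\{J}={D}; candidates ⊆ {E,F,H,R}.
size 0: {}; under {} J still reaches {D,E,F,H,R} ∋ D.
{E}: J⊥D given {E} in G with J→· removed — back-door holds.
P(D|do(J)) = Σ_{E} P(D|J,E)·P(E).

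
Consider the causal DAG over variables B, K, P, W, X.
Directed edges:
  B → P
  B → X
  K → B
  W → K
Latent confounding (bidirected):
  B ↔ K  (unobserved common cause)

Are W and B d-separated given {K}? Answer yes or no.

No — W and B are d-connected given {K}.

Bayes-Ball from W | {K} reaches {B,P,X}.
B ∈ reach(W|{K}) ⇒ W ⊥̸ B | {K}.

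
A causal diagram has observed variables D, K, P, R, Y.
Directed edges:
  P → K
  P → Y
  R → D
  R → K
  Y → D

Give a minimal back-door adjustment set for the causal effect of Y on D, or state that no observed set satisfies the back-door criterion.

Y→D: minimal back-door set ∅.

desc(Y)\{Y}={D}; candidates ⊆ {K,P,R}.
∅: Y⊥D given ∅ in G with Y→· removed — back-door holds.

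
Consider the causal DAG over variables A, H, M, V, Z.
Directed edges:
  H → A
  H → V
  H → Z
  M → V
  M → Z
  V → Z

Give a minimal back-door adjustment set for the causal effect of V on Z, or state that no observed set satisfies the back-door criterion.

V→Z: minimal back-door set {H, M}.

desc(V)\{V}={Z}; candidates ⊆ {A,H,M}.
size 0: {}; under {} V still reaches {A,H,M,Z} ∋ Z.
size 1: {A}, {H}, {M}; under {A} V still reaches {H,M,Z} ∋ Z.
{H,M}: V⊥Z given {H,M} in G with V→· removed — back-door holds.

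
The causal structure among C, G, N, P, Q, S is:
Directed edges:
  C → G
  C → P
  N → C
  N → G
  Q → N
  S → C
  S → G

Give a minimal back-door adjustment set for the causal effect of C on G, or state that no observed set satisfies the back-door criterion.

desc(C)\{C}={G,P}; candidates ⊆ {N,Q,S}.
size 0: {}; under {} C still reaches {G,N,Q,S} ∋ G.
size 1: {N}, {Q}, {S}; under {N} C still reaches {G,S} ∋ G.
{N,S}: C⊥G given {N,S} in G with C→· removed — back-door holds.

C→G: minimal back-door set {N, S}.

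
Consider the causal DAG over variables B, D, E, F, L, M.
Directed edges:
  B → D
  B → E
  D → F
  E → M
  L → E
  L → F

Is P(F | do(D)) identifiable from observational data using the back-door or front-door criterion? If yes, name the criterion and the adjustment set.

desc(D)\{D}={F}; candidates ⊆ {B,E,L,M}.
∅: D⊥F given ∅ in G with D→· removed — back-door holds.
P(F|do(D)) = P(F|D) — no adjustment needed.

P(F|do(D)): backdoor, adjust for ∅.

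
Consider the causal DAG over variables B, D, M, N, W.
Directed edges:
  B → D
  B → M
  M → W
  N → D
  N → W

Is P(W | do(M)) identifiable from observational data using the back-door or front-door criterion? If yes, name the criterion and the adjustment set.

desc(M)\{M}={W}; candidates ⊆ {B,D,N}.
∅: M⊥W given ∅ in G with M→· removed — back-door holds.
P(W|do(M)) = P(W|M) — no adjustment needed.

P(W|do(M)): backdoor, adjust for ∅.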